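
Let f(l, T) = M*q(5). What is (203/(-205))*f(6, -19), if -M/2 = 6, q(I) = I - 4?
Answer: 2436/205 ≈ 11.883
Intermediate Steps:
q(I) = -4 + I
M = -12 (M = -2*6 = -12)
f(l, T) = -12 (f(l, T) = -12*(-4 + 5) = -12*1 = -12)
(203/(-205))*f(6, -19) = (203/(-205))*(-12) = (203*(-1/205))*(-12) = -203/205*(-12) = 2436/205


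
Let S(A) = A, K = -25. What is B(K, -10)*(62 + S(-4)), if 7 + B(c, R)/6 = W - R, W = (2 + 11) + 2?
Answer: 6264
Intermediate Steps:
W = 15 (W = 13 + 2 = 15)
B(c, R) = 48 - 6*R (B(c, R) = -42 + 6*(15 - R) = -42 + (90 - 6*R) = 48 - 6*R)
B(K, -10)*(62 + S(-4)) = (48 - 6*(-10))*(62 - 4) = (48 + 60)*58 = 108*58 = 6264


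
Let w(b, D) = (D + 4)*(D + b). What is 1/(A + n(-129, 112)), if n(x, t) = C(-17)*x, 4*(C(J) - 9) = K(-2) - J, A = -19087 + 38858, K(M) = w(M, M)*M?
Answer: 4/70183 ≈ 5.6994e-5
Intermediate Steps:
w(b, D) = (4 + D)*(D + b)
K(M) = M*(2*M² + 8*M) (K(M) = (M² + 4*M + 4*M + M*M)*M = (M² + 4*M + 4*M + M²)*M = (2*M² + 8*M)*M = M*(2*M² + 8*M))
A = 19771
C(J) = 13 - J/4 (C(J) = 9 + (2*(-2)²*(4 - 2) - J)/4 = 9 + (2*4*2 - J)/4 = 9 + (16 - J)/4 = 9 + (4 - J/4) = 13 - J/4)
n(x, t) = 69*x/4 (n(x, t) = (13 - ¼*(-17))*x = (13 + 17/4)*x = 69*x/4)
1/(A + n(-129, 112)) = 1/(19771 + (69/4)*(-129)) = 1/(19771 - 8901/4) = 1/(70183/4) = 4/70183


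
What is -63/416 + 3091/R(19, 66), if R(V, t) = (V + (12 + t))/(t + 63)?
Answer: 165869313/40352 ≈ 4110.6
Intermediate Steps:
R(V, t) = (12 + V + t)/(63 + t)
-63/416 + 3091/R(19, 66) = -63/416 + 3091/(((12 + 19 + 66)/(63 + 66))) = -63*1/416 + 3091/((97/129)) = -63/416 + 3091/(((1/129)*97)) = -63/416 + 3091/(97/129) = -63/416 + 3091*(129/97) = -63/416 + 398739/97 = 165869313/40352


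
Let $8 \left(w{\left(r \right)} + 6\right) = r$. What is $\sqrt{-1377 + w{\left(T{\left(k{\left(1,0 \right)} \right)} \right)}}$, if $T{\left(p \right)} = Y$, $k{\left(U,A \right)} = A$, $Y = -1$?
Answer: $\frac{i \sqrt{22130}}{4} \approx 37.19 i$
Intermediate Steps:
$T{\left(p \right)} = -1$
$w{\left(r \right)} = -6 + \frac{r}{8}$
$\sqrt{-1377 + w{\left(T{\left(k{\left(1,0 \right)} \right)} \right)}} = \sqrt{-1377 + \left(-6 + \frac{1}{8} \left(-1\right)\right)} = \sqrt{-1377 - \frac{49}{8}} = \sqrt{- \frac{11065}{8}} = \frac{i \sqrt{22130}}{4}$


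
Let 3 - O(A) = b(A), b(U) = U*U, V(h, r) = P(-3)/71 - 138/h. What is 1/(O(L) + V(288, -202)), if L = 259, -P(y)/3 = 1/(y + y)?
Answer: -3408/228603433 ≈ -1.4908e-5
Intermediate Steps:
P(y) = -3/(2*y) (P(y) = -3/(y + y) = -3*1/(2*y) = -3/(2*y))
V(h, r) = 1/142 - 138/h (V(h, r) = -3/2/(-3)/71 - 138/h = -3/2*(-1/3)*(1/71) - 138/h = (1/2)*(1/71) - 138/h = 1/142 - 138/h)
b(U) = U**2
O(A) = 3 - A**2
1/(O(L) + V(288, -202)) = 1/((3 - 1*259**2) + (1/142)*(-19596 + 288)/288) = 1/((3 - 1*67081) + (1/142)*(1/288)*(-19308)) = 1/((3 - 67081) - 1609/3408) = 1/(-67078 - 1609/3408) = 1/(-228603433/3408) = -3408/228603433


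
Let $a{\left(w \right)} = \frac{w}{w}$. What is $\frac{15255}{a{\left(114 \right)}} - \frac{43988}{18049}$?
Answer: $\frac{275293507}{18049} \approx 15253.0$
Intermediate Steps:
$a{\left(w \right)} = 1$
$\frac{15255}{a{\left(114 \right)}} - \frac{43988}{18049} = \frac{15255}{1} - \frac{43988}{18049} = 15255 \cdot 1 - \frac{43988}{18049} = 15255 - \frac{43988}{18049} = \frac{275293507}{18049}$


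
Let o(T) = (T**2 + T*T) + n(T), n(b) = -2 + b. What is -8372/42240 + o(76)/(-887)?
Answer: -124627051/9366720 ≈ -13.305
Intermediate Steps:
o(T) = -2 + T + 2*T**2 (o(T) = (T**2 + T*T) + (-2 + T) = (T**2 + T**2) + (-2 + T) = 2*T**2 + (-2 + T) = -2 + T + 2*T**2)
-8372/42240 + o(76)/(-887) = -8372/42240 + (-2 + 76 + 2*76**2)/(-887) = -8372*1/42240 + (-2 + 76 + 2*5776)*(-1/887) = -2093/10560 + (-2 + 76 + 11552)*(-1/887) = -2093/10560 + 11626*(-1/887) = -2093/10560 - 11626/887 = -124627051/9366720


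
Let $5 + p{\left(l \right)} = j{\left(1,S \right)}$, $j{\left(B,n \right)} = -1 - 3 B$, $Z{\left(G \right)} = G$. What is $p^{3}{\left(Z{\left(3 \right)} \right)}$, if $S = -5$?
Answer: $-729$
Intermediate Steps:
$p{\left(l \right)} = -9$ ($p{\left(l \right)} = -5 - 4 = -9$)
$p^{3}{\left(Z{\left(3 \right)} \right)} = \left(-9\right)^{3} = -729$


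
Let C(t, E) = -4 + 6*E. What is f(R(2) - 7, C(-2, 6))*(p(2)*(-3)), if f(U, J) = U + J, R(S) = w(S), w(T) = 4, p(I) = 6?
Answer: -522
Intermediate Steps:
R(S) = 4
f(U, J) = J + U
f(R(2) - 7, C(-2, 6))*(p(2)*(-3)) = ((-4 + 6*6) + (4 - 7))*(6*(-3)) = ((-4 + 36) - 3)*(-18) = (32 - 3)*(-18) = 29*(-18) = -522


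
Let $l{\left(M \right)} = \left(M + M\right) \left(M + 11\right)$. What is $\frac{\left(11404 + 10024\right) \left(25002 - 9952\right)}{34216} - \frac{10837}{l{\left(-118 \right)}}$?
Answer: $\frac{145413964893}{15428972} \approx 9424.7$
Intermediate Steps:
$l{\left(M \right)} = 2 M \left(11 + M\right)$
$\frac{\left(11404 + 10024\right) \left(25002 - 9952\right)}{34216} - \frac{10837}{l{\left(-118 \right)}} = \frac{\left(11404 + 10024\right) \left(25002 - 9952\right)}{34216} - \frac{10837}{2 \left(-118\right) \left(11 - 118\right)} = 21428 \cdot 15050 \cdot \frac{1}{34216} - \frac{10837}{2 \left(-118\right) \left(-107\right)} = 322491400 \cdot \frac{1}{34216} - \frac{10837}{25252} = \frac{5758775}{611} - \frac{10837}{25252} = \frac{145413964893}{15428972}$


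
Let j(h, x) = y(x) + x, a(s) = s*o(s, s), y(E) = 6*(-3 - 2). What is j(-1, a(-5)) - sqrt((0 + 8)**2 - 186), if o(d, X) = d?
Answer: -5 - I*sqrt(122) ≈ -5.0 - 11.045*I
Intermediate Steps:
y(E) = -30 (y(E) = 6*(-5) = -30)
a(s) = s**2 (a(s) = s*s = s**2)
j(h, x) = -30 + x
j(-1, a(-5)) - sqrt((0 + 8)**2 - 186) = (-30 + (-5)**2) - sqrt((0 + 8)**2 - 186) = (-30 + 25) - sqrt(8**2 - 186) = -5 - sqrt(64 - 186) = -5 - sqrt(-122) = -5 - I*sqrt(122)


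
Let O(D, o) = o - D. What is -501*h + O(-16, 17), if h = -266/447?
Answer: 49339/149 ≈ 331.13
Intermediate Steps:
h = -266/447 (h = -266*1/447 = -266/447 ≈ -0.59508)
-501*h + O(-16, 17) = -501*(-266/447) + (17 - 1*(-16)) = 44422/149 + (17 + 16) = 44422/149 + 33 = 49339/149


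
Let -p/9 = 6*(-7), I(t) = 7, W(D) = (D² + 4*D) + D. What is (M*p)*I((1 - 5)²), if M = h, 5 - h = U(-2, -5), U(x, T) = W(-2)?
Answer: 29106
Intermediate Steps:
W(D) = D² + 5*D
U(x, T) = -6 (U(x, T) = -2*(5 - 2) = -2*3 = -6)
h = 11 (h = 5 - 1*(-6) = 5 + 6 = 11)
M = 11
p = 378 (p = -54*(-7) = -9*(-42) = 378)
(M*p)*I((1 - 5)²) = (11*378)*7 = 4158*7 = 29106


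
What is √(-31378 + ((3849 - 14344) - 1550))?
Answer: I*√43423 ≈ 208.38*I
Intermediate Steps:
√(-31378 + ((3849 - 14344) - 1550)) = √(-31378 + (-10495 - 1550)) = √(-31378 - 12045) = √(-43423) = I*√43423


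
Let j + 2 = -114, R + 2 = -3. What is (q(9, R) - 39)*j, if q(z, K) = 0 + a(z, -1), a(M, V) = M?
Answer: 3480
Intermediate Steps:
R = -5 (R = -2 - 3 = -5)
j = -116 (j = -2 - 114 = -116)
q(z, K) = z (q(z, K) = 0 + z = z)
(q(9, R) - 39)*j = (9 - 39)*(-116) = -30*(-116) = 3480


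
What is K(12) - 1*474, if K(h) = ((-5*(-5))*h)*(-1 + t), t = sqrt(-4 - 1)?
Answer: -774 + 300*I*sqrt(5) ≈ -774.0 + 670.82*I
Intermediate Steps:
t = I*sqrt(5) (t = sqrt(-5) = I*sqrt(5) ≈ 2.2361*I)
K(h) = 25*h*(-1 + I*sqrt(5)) (K(h) = ((-5*(-5))*h)*(-1 + I*sqrt(5)) = (25*h)*(-1 + I*sqrt(5)) = 25*h*(-1 + I*sqrt(5)))
K(12) - 1*474 = 25*12*(-1 + I*sqrt(5)) - 1*474 = (-300 + 300*I*sqrt(5)) - 474 = -774 + 300*I*sqrt(5)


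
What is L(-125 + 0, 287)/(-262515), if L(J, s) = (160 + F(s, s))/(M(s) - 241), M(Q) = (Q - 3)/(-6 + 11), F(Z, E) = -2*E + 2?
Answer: -412/48355263 ≈ -8.5203e-6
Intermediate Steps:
F(Z, E) = 2 - 2*E
M(Q) = -3/5 + Q/5 (M(Q) = (-3 + Q)/5 = (-3 + Q)*(1/5) = -3/5 + Q/5)
L(J, s) = (162 - 2*s)/(-1208/5 + s/5) (L(J, s) = (160 + (2 - 2*s))/((-3/5 + s/5) - 241) = (162 - 2*s)/(-1208/5 + s/5))
L(-125 + 0, 287)/(-262515) = (10*(81 - 1*287)/(-1208 + 287))/(-262515) = (10*(81 - 287)/(-921))*(-1/262515) = (10*(-1/921)*(-206))*(-1/262515) = (2060/921)*(-1/262515) = -412/48355263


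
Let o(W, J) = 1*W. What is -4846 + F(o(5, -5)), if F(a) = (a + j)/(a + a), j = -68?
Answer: -48523/10 ≈ -4852.3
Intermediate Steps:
o(W, J) = W
F(a) = (-68 + a)/(2*a) (F(a) = (a - 68)/(a + a) = (-68 + a)/((2*a)) = (-68 + a)*(1/(2*a)) = (-68 + a)/(2*a))
-4846 + F(o(5, -5)) = -4846 + (½)*(-68 + 5)/5 = -4846 + (½)*(⅕)*(-63) = -4846 - 63/10 = -48523/10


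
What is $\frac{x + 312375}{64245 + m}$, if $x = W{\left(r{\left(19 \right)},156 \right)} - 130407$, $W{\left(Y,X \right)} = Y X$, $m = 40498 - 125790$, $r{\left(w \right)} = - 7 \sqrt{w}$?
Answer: $- \frac{181968}{21047} + \frac{84 \sqrt{19}}{1619} \approx -8.4196$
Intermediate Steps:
$m = -85292$
$W{\left(Y,X \right)} = X Y$
$x = -130407 - 1092 \sqrt{19}$ ($x = 156 \left(- 7 \sqrt{19}\right) - 130407 = - 1092 \sqrt{19} - 130407 = -130407 - 1092 \sqrt{19} \approx -1.3517 \cdot 10^{5}$)
$\frac{x + 312375}{64245 + m} = \frac{\left(-130407 - 1092 \sqrt{19}\right) + 312375}{64245 - 85292} = \frac{181968 - 1092 \sqrt{19}}{-21047} = \left(181968 - 1092 \sqrt{19}\right) \left(- \frac{1}{21047}\right) = - \frac{181968}{21047} + \frac{84 \sqrt{19}}{1619}$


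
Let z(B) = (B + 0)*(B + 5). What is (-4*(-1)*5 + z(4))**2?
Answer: 3136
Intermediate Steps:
z(B) = B*(5 + B)
(-4*(-1)*5 + z(4))**2 = (-4*(-1)*5 + 4*(5 + 4))**2 = (4*5 + 4*9)**2 = (20 + 36)**2 = 56**2 = 3136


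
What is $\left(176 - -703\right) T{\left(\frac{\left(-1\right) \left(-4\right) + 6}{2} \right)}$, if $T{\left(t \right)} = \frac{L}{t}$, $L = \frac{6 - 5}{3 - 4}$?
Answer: $- \frac{879}{5} \approx -175.8$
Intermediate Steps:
$L = -1$ ($L = 1 \frac{1}{-1} = 1 \left(-1\right) = -1$)
$T{\left(t \right)} = - \frac{1}{t}$
$\left(176 - -703\right) T{\left(\frac{\left(-1\right) \left(-4\right) + 6}{2} \right)} = \left(176 - -703\right) \left(- \frac{1}{\left(\left(-1\right) \left(-4\right) + 6\right) \frac{1}{2}}\right) = \left(176 + 703\right) \left(- \frac{1}{\left(4 + 6\right) \frac{1}{2}}\right) = 879 \left(- \frac{1}{10 \cdot \frac{1}{2}}\right) = 879 \left(- \frac{1}{5}\right) = - \frac{879}{5}$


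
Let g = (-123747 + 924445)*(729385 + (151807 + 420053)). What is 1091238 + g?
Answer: 1041905360248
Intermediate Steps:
g = 1041904269010 (g = 800698*(729385 + 571860) = 800698*1301245 = 1041904269010)
1091238 + g = 1091238 + 1041904269010 = 1041905360248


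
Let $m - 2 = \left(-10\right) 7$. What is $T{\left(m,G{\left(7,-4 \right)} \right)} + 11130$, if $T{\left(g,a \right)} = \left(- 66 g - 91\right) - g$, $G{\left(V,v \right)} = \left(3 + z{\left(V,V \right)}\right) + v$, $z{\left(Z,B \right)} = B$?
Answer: $15595$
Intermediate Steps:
$G{\left(V,v \right)} = 3 + V + v$ ($G{\left(V,v \right)} = \left(3 + V\right) + v = 3 + V + v$)
$m = -68$ ($m = 2 - 70 = -68$)
$T{\left(g,a \right)} = -91 - 67 g$ ($T{\left(g,a \right)} = \left(-91 - 66 g\right) - g = -91 - 67 g$)
$T{\left(m,G{\left(7,-4 \right)} \right)} + 11130 = \left(-91 - -4556\right) + 11130 = \left(-91 + 4556\right) + 11130 = 4465 + 11130 = 15595$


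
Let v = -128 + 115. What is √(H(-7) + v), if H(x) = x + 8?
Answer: 2*I*√3 ≈ 3.4641*I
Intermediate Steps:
H(x) = 8 + x
v = -13
√(H(-7) + v) = √((8 - 7) - 13) = √(1 - 13) = √(-12) = 2*I*√3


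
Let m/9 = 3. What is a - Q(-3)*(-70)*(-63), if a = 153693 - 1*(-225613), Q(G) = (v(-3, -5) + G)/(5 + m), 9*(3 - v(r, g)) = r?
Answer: 6068161/16 ≈ 3.7926e+5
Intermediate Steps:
m = 27 (m = 9*3 = 27)
v(r, g) = 3 - r/9
Q(G) = 5/48 + G/32 (Q(G) = ((3 - 1/9*(-3)) + G)/(5 + 27) = ((3 + 1/3) + G)/32 = (10/3 + G)*(1/32) = 5/48 + G/32)
a = 379306 (a = 153693 + 225613 = 379306)
a - Q(-3)*(-70)*(-63) = 379306 - (5/48 + (1/32)*(-3))*(-70)*(-63) = 379306 - (5/48 - 3/32)*(-70)*(-63) = 379306 - (1/96)*(-70)*(-63) = 379306 - (-35)*(-63)/48 = 379306 - 1*735/16 = 379306 - 735/16 = 6068161/16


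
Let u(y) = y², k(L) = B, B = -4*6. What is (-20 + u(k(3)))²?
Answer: 309136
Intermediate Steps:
B = -24
k(L) = -24
(-20 + u(k(3)))² = (-20 + (-24)²)² = (-20 + 576)² = 556² = 309136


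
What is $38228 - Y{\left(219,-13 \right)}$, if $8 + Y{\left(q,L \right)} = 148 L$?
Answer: $40160$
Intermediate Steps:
$Y{\left(q,L \right)} = -8 + 148 L$
$38228 - Y{\left(219,-13 \right)} = 38228 - \left(-8 + 148 \left(-13\right)\right) = 38228 - \left(-8 - 1924\right) = 38228 - -1932 = 38228 + 1932 = 40160$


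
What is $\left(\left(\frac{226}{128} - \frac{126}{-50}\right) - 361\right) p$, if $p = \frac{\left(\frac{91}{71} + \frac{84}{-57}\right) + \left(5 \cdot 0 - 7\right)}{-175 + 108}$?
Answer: $- \frac{2768674293}{72306400} \approx -38.291$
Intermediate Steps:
$p = \frac{9702}{90383}$ ($p = \frac{\left(91 \cdot \frac{1}{71} + 84 \left(- \frac{1}{57}\right)\right) + \left(0 - 7\right)}{-67} = \left(\left(\frac{91}{71} - \frac{28}{19}\right) - 7\right) \left(- \frac{1}{67}\right) = \left(- \frac{259}{1349} - 7\right) \left(- \frac{1}{67}\right) = \left(- \frac{9702}{1349}\right) \left(- \frac{1}{67}\right) = \frac{9702}{90383} \approx 0.10734$)
$\left(\left(\frac{226}{128} - \frac{126}{-50}\right) - 361\right) p = \left(\left(\frac{226}{128} - \frac{126}{-50}\right) - 361\right) \frac{9702}{90383} = \left(\left(226 \cdot \frac{1}{128} - - \frac{63}{25}\right) - 361\right) \frac{9702}{90383} = \left(\left(\frac{113}{64} + \frac{63}{25}\right) - 361\right) \frac{9702}{90383} = \left(\frac{6857}{1600} - 361\right) \frac{9702}{90383} = \left(- \frac{570743}{1600}\right) \frac{9702}{90383} = - \frac{2768674293}{72306400}$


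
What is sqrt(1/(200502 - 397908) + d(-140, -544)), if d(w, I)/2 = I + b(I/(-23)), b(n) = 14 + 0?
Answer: I*sqrt(4589697418174)/65802 ≈ 32.558*I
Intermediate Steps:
b(n) = 14
d(w, I) = 28 + 2*I (d(w, I) = 2*(I + 14) = 2*(14 + I) = 28 + 2*I)
sqrt(1/(200502 - 397908) + d(-140, -544)) = sqrt(1/(200502 - 397908) + (28 + 2*(-544))) = sqrt(1/(-197406) + (28 - 1088)) = sqrt(-1/197406 - 1060) = sqrt(-209250361/197406) = I*sqrt(4589697418174)/65802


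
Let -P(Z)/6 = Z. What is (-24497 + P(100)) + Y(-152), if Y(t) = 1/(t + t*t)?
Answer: -576026343/22952 ≈ -25097.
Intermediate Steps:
P(Z) = -6*Z
Y(t) = 1/(t + t²)
(-24497 + P(100)) + Y(-152) = (-24497 - 6*100) + 1/((-152)*(1 - 152)) = (-24497 - 600) - 1/152/(-151) = -25097 - 1/152*(-1/151) = -25097 + 1/22952 = -576026343/22952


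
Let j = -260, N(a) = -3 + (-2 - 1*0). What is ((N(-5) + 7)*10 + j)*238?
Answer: -57120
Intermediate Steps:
N(a) = -5 (N(a) = -3 + (-2 + 0) = -3 - 2 = -5)
((N(-5) + 7)*10 + j)*238 = ((-5 + 7)*10 - 260)*238 = (2*10 - 260)*238 = (20 - 260)*238 = -240*238 = -57120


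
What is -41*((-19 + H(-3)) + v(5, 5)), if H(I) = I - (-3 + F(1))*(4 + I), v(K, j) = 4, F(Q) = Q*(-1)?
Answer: 574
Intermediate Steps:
F(Q) = -Q
H(I) = 16 + 5*I (H(I) = I - (-3 - 1*1)*(4 + I) = I - (-3 - 1)*(4 + I) = I - (-4)*(4 + I) = I - (-16 - 4*I) = I + (16 + 4*I) = 16 + 5*I)
-41*((-19 + H(-3)) + v(5, 5)) = -41*((-19 + (16 + 5*(-3))) + 4) = -41*((-19 + (16 - 15)) + 4) = -41*((-19 + 1) + 4) = -41*(-18 + 4) = -41*(-14) = 574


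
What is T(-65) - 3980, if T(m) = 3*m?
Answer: -4175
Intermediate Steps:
T(-65) - 3980 = 3*(-65) - 3980 = -195 - 3980 = -4175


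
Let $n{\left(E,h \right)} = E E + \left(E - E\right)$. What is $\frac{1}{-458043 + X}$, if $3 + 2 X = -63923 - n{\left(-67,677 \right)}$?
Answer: $- \frac{2}{984501} \approx -2.0315 \cdot 10^{-6}$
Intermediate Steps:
$n{\left(E,h \right)} = E^{2}$ ($n{\left(E,h \right)} = E^{2} + 0 = E^{2}$)
$X = - \frac{68415}{2}$ ($X = - \frac{3}{2} + \frac{-63923 - \left(-67\right)^{2}}{2} = - \frac{3}{2} + \frac{-63923 - 4489}{2} = - \frac{3}{2} + \frac{1}{2} \left(-68412\right) = - \frac{3}{2} - 34206 = - \frac{68415}{2} \approx -34208.0$)
$\frac{1}{-458043 + X} = \frac{1}{-458043 - \frac{68415}{2}} = \frac{1}{- \frac{984501}{2}} = - \frac{2}{984501}$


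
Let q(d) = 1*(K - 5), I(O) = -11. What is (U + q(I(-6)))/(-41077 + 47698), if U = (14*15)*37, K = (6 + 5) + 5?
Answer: 7781/6621 ≈ 1.1752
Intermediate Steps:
K = 16 (K = 11 + 5 = 16)
q(d) = 11 (q(d) = 1*(16 - 5) = 1*11 = 11)
U = 7770 (U = 210*37 = 7770)
(U + q(I(-6)))/(-41077 + 47698) = (7770 + 11)/(-41077 + 47698) = 7781/6621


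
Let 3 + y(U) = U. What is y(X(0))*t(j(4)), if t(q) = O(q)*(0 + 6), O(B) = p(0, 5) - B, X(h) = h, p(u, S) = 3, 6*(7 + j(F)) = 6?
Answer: -162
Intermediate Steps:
j(F) = -6 (j(F) = -7 + (⅙)*6 = -7 + 1 = -6)
O(B) = 3 - B
y(U) = -3 + U
t(q) = 18 - 6*q (t(q) = (3 - q)*(0 + 6) = (3 - q)*6 = 18 - 6*q)
y(X(0))*t(j(4)) = (-3 + 0)*(18 - 6*(-6)) = -3*(18 + 36) = -3*54 = -162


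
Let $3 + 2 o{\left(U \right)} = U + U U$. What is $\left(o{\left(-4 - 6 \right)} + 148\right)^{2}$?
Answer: $\frac{146689}{4} \approx 36672.0$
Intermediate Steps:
$o{\left(U \right)} = - \frac{3}{2} + \frac{U}{2} + \frac{U^{2}}{2}$ ($o{\left(U \right)} = - \frac{3}{2} + \frac{U + U U}{2} = - \frac{3}{2} + \frac{U + U^{2}}{2} = - \frac{3}{2} + \left(\frac{U}{2} + \frac{U^{2}}{2}\right) = - \frac{3}{2} + \frac{U}{2} + \frac{U^{2}}{2}$)
$\left(o{\left(-4 - 6 \right)} + 148\right)^{2} = \left(\left(- \frac{3}{2} + \frac{-4 - 6}{2} + \frac{\left(-4 - 6\right)^{2}}{2}\right) + 148\right)^{2} = \left(\left(- \frac{3}{2} + \frac{1}{2} \left(-10\right) + \frac{\left(-10\right)^{2}}{2}\right) + 148\right)^{2} = \left(\left(- \frac{3}{2} - 5 + \frac{1}{2} \cdot 100\right) + 148\right)^{2} = \left(\left(- \frac{3}{2} - 5 + 50\right) + 148\right)^{2} = \left(\frac{87}{2} + 148\right)^{2} = \left(\frac{383}{2}\right)^{2} = \frac{146689}{4}$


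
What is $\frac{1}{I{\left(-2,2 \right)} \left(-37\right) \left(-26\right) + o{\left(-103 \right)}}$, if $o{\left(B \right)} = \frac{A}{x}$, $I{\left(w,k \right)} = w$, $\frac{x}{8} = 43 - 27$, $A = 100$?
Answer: $- \frac{32}{61543} \approx -0.00051996$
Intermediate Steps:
$x = 128$ ($x = 8 \left(43 - 27\right) = 8 \cdot 16 = 128$)
$o{\left(B \right)} = \frac{25}{32}$ ($o{\left(B \right)} = \frac{100}{128} = 100 \cdot \frac{1}{128} = \frac{25}{32}$)
$\frac{1}{I{\left(-2,2 \right)} \left(-37\right) \left(-26\right) + o{\left(-103 \right)}} = \frac{1}{\left(-2\right) \left(-37\right) \left(-26\right) + \frac{25}{32}} = \frac{1}{74 \left(-26\right) + \frac{25}{32}} = \frac{1}{-1924 + \frac{25}{32}} = \frac{1}{- \frac{61543}{32}} = - \frac{32}{61543}$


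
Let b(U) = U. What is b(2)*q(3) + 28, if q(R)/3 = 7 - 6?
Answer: 34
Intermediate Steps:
q(R) = 3 (q(R) = 3*(7 - 6) = 3*1 = 3)
b(2)*q(3) + 28 = 2*3 + 28 = 6 + 28 = 34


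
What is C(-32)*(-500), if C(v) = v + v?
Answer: 32000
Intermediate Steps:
C(v) = 2*v
C(-32)*(-500) = (2*(-32))*(-500) = -64*(-500) = 32000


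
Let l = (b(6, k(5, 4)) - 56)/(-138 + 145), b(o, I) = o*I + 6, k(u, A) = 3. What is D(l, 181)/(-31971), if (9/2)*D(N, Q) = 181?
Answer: -362/287739 ≈ -0.0012581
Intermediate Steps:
b(o, I) = 6 + I*o (b(o, I) = I*o + 6 = 6 + I*o)
l = -32/7 (l = ((6 + 3*6) - 56)/(-138 + 145) = ((6 + 18) - 56)/7 = (24 - 56)*(1/7) = -32*1/7 = -32/7 ≈ -4.5714)
D(N, Q) = 362/9 (D(N, Q) = (2/9)*181 = 362/9)
D(l, 181)/(-31971) = (362/9)/(-31971) = (362/9)*(-1/31971) = -362/287739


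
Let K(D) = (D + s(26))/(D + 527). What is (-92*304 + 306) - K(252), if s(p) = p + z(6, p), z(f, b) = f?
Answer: -21548982/779 ≈ -27662.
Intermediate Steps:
s(p) = 6 + p (s(p) = p + 6 = 6 + p)
K(D) = (32 + D)/(527 + D) (K(D) = (D + (6 + 26))/(D + 527) = (D + 32)/(527 + D) = (32 + D)/(527 + D))
(-92*304 + 306) - K(252) = (-92*304 + 306) - (32 + 252)/(527 + 252) = (-27968 + 306) - 284/779 = -27662 - 284/779 = -21548982/779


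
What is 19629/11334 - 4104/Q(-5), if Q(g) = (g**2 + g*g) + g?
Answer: -1690053/18890 ≈ -89.468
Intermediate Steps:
Q(g) = g + 2*g**2 (Q(g) = (g**2 + g**2) + g = 2*g**2 + g = g + 2*g**2)
19629/11334 - 4104/Q(-5) = 19629/11334 - 4104*(-1/(5*(1 + 2*(-5)))) = 19629*(1/11334) - 4104*(-1/(5*(1 - 10))) = 6543/3778 - 4104/((-5*(-9))) = 6543/3778 - 4104/45 = 6543/3778 - 4104*1/45 = 6543/3778 - 456/5 = -1690053/18890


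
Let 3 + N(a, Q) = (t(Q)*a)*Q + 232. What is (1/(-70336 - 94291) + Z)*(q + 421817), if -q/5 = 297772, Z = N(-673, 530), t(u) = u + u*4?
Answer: 166042662140169012474/164627 ≈ 1.0086e+15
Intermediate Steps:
t(u) = 5*u (t(u) = u + 4*u = 5*u)
N(a, Q) = 229 + 5*a*Q² (N(a, Q) = -3 + (((5*Q)*a)*Q + 232) = -3 + ((5*Q*a)*Q + 232) = -3 + (5*a*Q² + 232) = -3 + (232 + 5*a*Q²) = 229 + 5*a*Q²)
Z = -945228271 (Z = 229 + 5*(-673)*530² = 229 + 5*(-673)*280900 = 229 - 945228500 = -945228271)
q = -1488860 (q = -5*297772 = -1488860)
(1/(-70336 - 94291) + Z)*(q + 421817) = (1/(-70336 - 94291) - 945228271)*(-1488860 + 421817) = (1/(-164627) - 945228271)*(-1067043) = (-1/164627 - 945228271)*(-1067043) = -155610094569918/164627*(-1067043) = 166042662140169012474/164627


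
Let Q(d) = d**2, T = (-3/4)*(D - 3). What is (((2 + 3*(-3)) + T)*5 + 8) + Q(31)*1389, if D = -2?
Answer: 5339283/4 ≈ 1.3348e+6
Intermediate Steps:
T = 15/4 (T = (-3/4)*(-2 - 3) = -3*1/4*(-5) = -3/4*(-5) = 15/4 ≈ 3.7500)
(((2 + 3*(-3)) + T)*5 + 8) + Q(31)*1389 = (((2 + 3*(-3)) + 15/4)*5 + 8) + 31**2*1389 = (((2 - 9) + 15/4)*5 + 8) + 961*1389 = ((-7 + 15/4)*5 + 8) + 1334829 = (-13/4*5 + 8) + 1334829 = (-65/4 + 8) + 1334829 = -33/4 + 1334829 = 5339283/4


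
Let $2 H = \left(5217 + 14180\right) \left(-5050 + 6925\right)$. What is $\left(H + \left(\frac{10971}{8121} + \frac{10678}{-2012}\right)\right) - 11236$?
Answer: $\frac{24745347818016}{1361621} \approx 1.8173 \cdot 10^{7}$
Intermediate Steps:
$H = \frac{36369375}{2}$ ($H = \frac{\left(5217 + 14180\right) \left(-5050 + 6925\right)}{2} = \frac{19397 \cdot 1875}{2} = \frac{1}{2} \cdot 36369375 = \frac{36369375}{2} \approx 1.8185 \cdot 10^{7}$)
$\left(H + \left(\frac{10971}{8121} + \frac{10678}{-2012}\right)\right) - 11236 = \left(\frac{36369375}{2} + \left(\frac{10971}{8121} + \frac{10678}{-2012}\right)\right) - 11236 = \left(\frac{36369375}{2} + \left(10971 \cdot \frac{1}{8121} + 10678 \left(- \frac{1}{2012}\right)\right)\right) - 11236 = \left(\frac{36369375}{2} + \left(\frac{3657}{2707} - \frac{5339}{1006}\right)\right) - 11236 = \left(\frac{36369375}{2} - \frac{10773731}{2723242}\right) - 11236 = \frac{24760646991572}{1361621} - 11236 = \frac{24745347818016}{1361621}$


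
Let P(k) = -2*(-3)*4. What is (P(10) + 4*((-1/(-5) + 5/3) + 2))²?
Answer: 350464/225 ≈ 1557.6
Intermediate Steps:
P(k) = 24 (P(k) = 6*4 = 24)
(P(10) + 4*((-1/(-5) + 5/3) + 2))² = (24 + 4*((-1/(-5) + 5/3) + 2))² = (24 + 4*((-1*(-⅕) + 5*(⅓)) + 2))² = (24 + 4*((⅕ + 5/3) + 2))² = (24 + 4*(28/15 + 2))² = (24 + 4*(58/15))² = (24 + 232/15)² = (592/15)² = 350464/225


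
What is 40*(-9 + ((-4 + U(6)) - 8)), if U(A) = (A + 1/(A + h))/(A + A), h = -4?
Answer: -2455/3 ≈ -818.33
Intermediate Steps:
U(A) = (A + 1/(-4 + A))/(2*A) (U(A) = (A + 1/(A - 4))/(A + A) = (A + 1/(-4 + A))/((2*A)) = (A + 1/(-4 + A))*(1/(2*A)) = (A + 1/(-4 + A))/(2*A))
40*(-9 + ((-4 + U(6)) - 8)) = 40*(-9 + ((-4 + (½)*(1 + 6² - 4*6)/(6*(-4 + 6))) - 8)) = 40*(-9 + ((-4 + (½)*(⅙)*(1 + 36 - 24)/2) - 8)) = 40*(-9 + ((-4 + (½)*(⅙)*(½)*13) - 8)) = 40*(-9 + ((-4 + 13/24) - 8)) = 40*(-9 + (-83/24 - 8)) = 40*(-9 - 275/24) = 40*(-491/24) = -2455/3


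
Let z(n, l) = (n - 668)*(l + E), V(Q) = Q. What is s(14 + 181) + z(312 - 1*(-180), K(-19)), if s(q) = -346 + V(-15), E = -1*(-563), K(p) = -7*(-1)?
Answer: -100681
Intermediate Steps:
K(p) = 7
E = 563
s(q) = -361 (s(q) = -346 - 15 = -361)
z(n, l) = (-668 + n)*(563 + l) (z(n, l) = (n - 668)*(l + 563) = (-668 + n)*(563 + l))
s(14 + 181) + z(312 - 1*(-180), K(-19)) = -361 + (-376084 - 668*7 + 563*(312 - 1*(-180)) + 7*(312 - 1*(-180))) = -361 + (-376084 - 4676 + 563*(312 + 180) + 7*(312 + 180)) = -361 + (-376084 - 4676 + 563*492 + 7*492) = -361 + (-376084 - 4676 + 276996 + 3444) = -361 - 100320 = -100681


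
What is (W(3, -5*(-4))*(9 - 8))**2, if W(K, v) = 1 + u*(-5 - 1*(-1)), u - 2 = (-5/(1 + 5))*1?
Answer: 121/9 ≈ 13.444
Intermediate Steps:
u = 7/6 (u = 2 + (-5/(1 + 5))*1 = 2 + (-5/6)*1 = 2 + ((1/6)*(-5))*1 = 2 - 5/6*1 = 2 - 5/6 = 7/6 ≈ 1.1667)
W(K, v) = -11/3 (W(K, v) = 1 + 7*(-5 - 1*(-1))/6 = 1 + 7*(-5 + 1)/6 = 1 + (7/6)*(-4) = 1 - 14/3 = -11/3)
(W(3, -5*(-4))*(9 - 8))**2 = (-11*(9 - 8)/3)**2 = (-11/3*1)**2 = (-11/3)**2 = 121/9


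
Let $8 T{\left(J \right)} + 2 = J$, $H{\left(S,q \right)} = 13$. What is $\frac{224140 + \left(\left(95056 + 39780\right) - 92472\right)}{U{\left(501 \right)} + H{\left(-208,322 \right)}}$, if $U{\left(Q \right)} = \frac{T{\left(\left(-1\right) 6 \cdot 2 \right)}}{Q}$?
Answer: $\frac{534074016}{26045} \approx 20506.0$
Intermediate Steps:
$T{\left(J \right)} = - \frac{1}{4} + \frac{J}{8}$
$U{\left(Q \right)} = - \frac{7}{4 Q}$ ($U{\left(Q \right)} = \frac{- \frac{1}{4} + \frac{\left(-1\right) 6 \cdot 2}{8}}{Q} = \frac{- \frac{1}{4} + \frac{\left(-6\right) 2}{8}}{Q} = \frac{- \frac{1}{4} + \frac{1}{8} \left(-12\right)}{Q} = \frac{- \frac{1}{4} - \frac{3}{2}}{Q} = - \frac{7}{4 Q}$)
$\frac{224140 + \left(\left(95056 + 39780\right) - 92472\right)}{U{\left(501 \right)} + H{\left(-208,322 \right)}} = \frac{224140 + \left(\left(95056 + 39780\right) - 92472\right)}{- \frac{7}{4 \cdot 501} + 13} = \frac{224140 + \left(134836 - 92472\right)}{\left(- \frac{7}{4}\right) \frac{1}{501} + 13} = \frac{224140 + 42364}{- \frac{7}{2004} + 13} = \frac{266504}{\frac{26045}{2004}} = 266504 \cdot \frac{2004}{26045} = \frac{534074016}{26045}$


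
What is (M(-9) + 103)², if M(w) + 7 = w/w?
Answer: 9409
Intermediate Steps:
M(w) = -6 (M(w) = -7 + w/w = -7 + 1 = -6)
(M(-9) + 103)² = (-6 + 103)² = 97² = 9409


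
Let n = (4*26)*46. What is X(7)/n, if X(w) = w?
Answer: 7/4784 ≈ 0.0014632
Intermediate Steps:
n = 4784 (n = 104*46 = 4784)
X(7)/n = 7/4784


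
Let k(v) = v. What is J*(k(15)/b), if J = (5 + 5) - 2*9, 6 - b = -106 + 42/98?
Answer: -840/781 ≈ -1.0755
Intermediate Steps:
b = 781/7 (b = 6 - (-106 + 42/98) = 6 - (-106 + 42*(1/98)) = 6 - (-106 + 3/7) = 6 - 1*(-739/7) = 6 + 739/7 = 781/7 ≈ 111.57)
J = -8 (J = 10 - 18 = -8)
J*(k(15)/b) = -120/781/7 = -120*7/781 = -8*105/781 = -840/781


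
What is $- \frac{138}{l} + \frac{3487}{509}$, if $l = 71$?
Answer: $\frac{177335}{36139} \approx 4.907$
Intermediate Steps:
$- \frac{138}{l} + \frac{3487}{509} = - \frac{138}{71} + \frac{3487}{509} = \frac{177335}{36139}$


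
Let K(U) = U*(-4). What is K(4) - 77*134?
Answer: -10334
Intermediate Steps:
K(U) = -4*U
K(4) - 77*134 = -4*4 - 77*134 = -16 - 10318 = -10334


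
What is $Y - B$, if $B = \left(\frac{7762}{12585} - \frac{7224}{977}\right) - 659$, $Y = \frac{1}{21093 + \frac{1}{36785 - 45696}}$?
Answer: $\frac{1538656197590429057}{2311067220038490} \approx 665.78$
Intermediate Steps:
$Y = \frac{8911}{187959722}$ ($Y = \frac{1}{21093 + \frac{1}{-8911}} = \frac{1}{21093 - \frac{1}{8911}} = \frac{1}{\frac{187959722}{8911}} = \frac{8911}{187959722} \approx 4.7409 \cdot 10^{-5}$)
$B = - \frac{8186094721}{12295545}$ ($B = \left(7762 \cdot \frac{1}{12585} - \frac{7224}{977}\right) - 659 = \left(\frac{7762}{12585} - \frac{7224}{977}\right) - 659 = - \frac{83330566}{12295545} - 659 = - \frac{8186094721}{12295545} \approx -665.78$)
$Y - B = \frac{8911}{187959722} - - \frac{8186094721}{12295545} = \frac{8911}{187959722} + \frac{8186094721}{12295545} = \frac{1538656197590429057}{2311067220038490}$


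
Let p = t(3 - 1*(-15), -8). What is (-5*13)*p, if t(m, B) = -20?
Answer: 1300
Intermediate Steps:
p = -20
(-5*13)*p = -5*13*(-20) = -65*(-20) = 1300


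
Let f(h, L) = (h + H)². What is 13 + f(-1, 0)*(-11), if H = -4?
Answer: -262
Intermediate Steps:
f(h, L) = (-4 + h)² (f(h, L) = (h - 4)² = (-4 + h)²)
13 + f(-1, 0)*(-11) = 13 + (-4 - 1)²*(-11) = 13 + (-5)²*(-11) = 13 + 25*(-11) = 13 - 275 = -262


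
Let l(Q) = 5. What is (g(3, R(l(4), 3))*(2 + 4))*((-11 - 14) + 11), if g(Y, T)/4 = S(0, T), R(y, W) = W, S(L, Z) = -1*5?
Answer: 1680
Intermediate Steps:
S(L, Z) = -5
g(Y, T) = -20 (g(Y, T) = 4*(-5) = -20)
(g(3, R(l(4), 3))*(2 + 4))*((-11 - 14) + 11) = (-20*(2 + 4))*((-11 - 14) + 11) = (-20*6)*(-25 + 11) = -120*(-14) = 1680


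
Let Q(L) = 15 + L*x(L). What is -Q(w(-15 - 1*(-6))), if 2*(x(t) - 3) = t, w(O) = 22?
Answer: -323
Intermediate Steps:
x(t) = 3 + t/2
Q(L) = 15 + L*(3 + L/2)
-Q(w(-15 - 1*(-6))) = -(15 + (½)*22*(6 + 22)) = -(15 + (½)*22*28) = -(15 + 308) = -1*323 = -323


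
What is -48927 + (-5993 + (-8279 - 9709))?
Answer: -72908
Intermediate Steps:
-48927 + (-5993 + (-8279 - 9709)) = -48927 + (-5993 - 17988) = -48927 - 23981 = -72908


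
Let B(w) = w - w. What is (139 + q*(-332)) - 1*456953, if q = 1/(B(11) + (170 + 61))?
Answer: -105524366/231 ≈ -4.5682e+5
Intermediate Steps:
B(w) = 0
q = 1/231 (q = 1/(0 + (170 + 61)) = 1/(0 + 231) = 1/231 ≈ 0.0043290)
(139 + q*(-332)) - 1*456953 = (139 + (1/231)*(-332)) - 1*456953 = (139 - 332/231) - 456953 = 31777/231 - 456953 = -105524366/231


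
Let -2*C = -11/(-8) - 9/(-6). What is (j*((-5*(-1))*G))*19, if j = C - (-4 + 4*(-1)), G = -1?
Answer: -9975/16 ≈ -623.44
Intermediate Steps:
C = -23/16 (C = -(-11/(-8) - 9/(-6))/2 = -(-11*(-1/8) - 9*(-1/6))/2 = -(11/8 + 3/2)/2 = -1/2*23/8 = -23/16 ≈ -1.4375)
j = 105/16 (j = -23/16 - (-4 + 4*(-1)) = -23/16 - (-4 - 4) = -23/16 - 1*(-8) = -23/16 + 8 = 105/16 ≈ 6.5625)
(j*((-5*(-1))*G))*19 = (105*(-5*(-1)*(-1))/16)*19 = (105*(5*(-1))/16)*19 = ((105/16)*(-5))*19 = -525/16*19 = -9975/16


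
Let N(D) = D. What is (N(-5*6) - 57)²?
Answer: 7569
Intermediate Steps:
(N(-5*6) - 57)² = (-5*6 - 57)² = (-30 - 57)² = (-87)² = 7569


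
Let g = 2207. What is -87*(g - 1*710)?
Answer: -130239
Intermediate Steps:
-87*(g - 1*710) = -87*(2207 - 1*710) = -87*(2207 - 710) = -87*1497 = -130239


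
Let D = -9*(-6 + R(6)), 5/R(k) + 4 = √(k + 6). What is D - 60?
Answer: 39 + 45*√3/2 ≈ 77.971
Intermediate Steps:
R(k) = 5/(-4 + √(6 + k)) (R(k) = 5/(-4 + √(k + 6)) = 5/(-4 + √(6 + k)))
D = 54 - 45/(-4 + 2*√3) (D = -9*(-6 + 5/(-4 + √(6 + 6))) = -9*(-6 + 5/(-4 + √12)) = -9*(-6 + 5/(-4 + 2*√3)) = 54 - 45/(-4 + 2*√3) ≈ 137.97)
D - 60 = (99 + 45*√3/2) - 60 = 39 + 45*√3/2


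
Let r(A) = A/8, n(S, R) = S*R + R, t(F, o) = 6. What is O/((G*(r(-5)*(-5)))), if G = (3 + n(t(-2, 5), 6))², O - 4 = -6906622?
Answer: -6139216/5625 ≈ -1091.4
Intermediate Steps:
n(S, R) = R + R*S (n(S, R) = R*S + R = R + R*S)
r(A) = A/8 (r(A) = A*(⅛) = A/8)
O = -6906618 (O = 4 - 6906622 = -6906618)
G = 2025 (G = (3 + 6*(1 + 6))² = (3 + 6*7)² = (3 + 42)² = 45² = 2025)
O/((G*(r(-5)*(-5)))) = -6906618/(2025*(((⅛)*(-5))*(-5))) = -6906618/(2025*(-5/8*(-5))) = -6906618/(2025*(25/8)) = -6906618/50625/8 = -6906618*8/50625 = -6139216/5625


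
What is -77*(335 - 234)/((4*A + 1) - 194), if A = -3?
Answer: 7777/205 ≈ 37.937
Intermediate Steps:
-77*(335 - 234)/((4*A + 1) - 194) = -77*(335 - 234)/((4*(-3) + 1) - 194) = -7777/((-12 + 1) - 194) = -7777/(-11 - 194) = -7777/(-205) = -7777*(-1)/205 = -77*(-101/205) = 7777/205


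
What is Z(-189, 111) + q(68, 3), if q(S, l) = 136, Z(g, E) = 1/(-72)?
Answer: 9791/72 ≈ 135.99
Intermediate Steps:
Z(g, E) = -1/72
Z(-189, 111) + q(68, 3) = -1/72 + 136 = 9791/72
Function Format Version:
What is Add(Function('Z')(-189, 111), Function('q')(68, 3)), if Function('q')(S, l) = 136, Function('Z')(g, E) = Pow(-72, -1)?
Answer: Rational(9791, 72) ≈ 135.99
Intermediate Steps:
Function('Z')(g, E) = Rational(-1, 72)
Add(Function('Z')(-189, 111), Function('q')(68, 3)) = Add(Rational(-1, 72), 136) = Rational(9791, 72)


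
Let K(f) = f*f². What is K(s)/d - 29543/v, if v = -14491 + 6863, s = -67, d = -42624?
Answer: 888365249/81283968 ≈ 10.929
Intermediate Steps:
K(f) = f³
v = -7628
K(s)/d - 29543/v = (-67)³/(-42624) - 29543/(-7628) = -300763*(-1/42624) - 29543*(-1/7628) = 300763/42624 + 29543/7628 = 888365249/81283968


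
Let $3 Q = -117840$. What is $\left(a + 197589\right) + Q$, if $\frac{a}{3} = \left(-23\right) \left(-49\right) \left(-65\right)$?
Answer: $-61456$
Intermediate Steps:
$Q = -39280$ ($Q = \frac{1}{3} \left(-117840\right) = -39280$)
$a = -219765$ ($a = 3 \left(-23\right) \left(-49\right) \left(-65\right) = 3 \cdot 1127 \left(-65\right) = 3 \left(-73255\right) = -219765$)
$\left(a + 197589\right) + Q = \left(-219765 + 197589\right) - 39280 = -22176 - 39280 = -61456$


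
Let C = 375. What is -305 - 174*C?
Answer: -65555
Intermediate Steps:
-305 - 174*C = -305 - 174*375 = -305 - 65250 = -65555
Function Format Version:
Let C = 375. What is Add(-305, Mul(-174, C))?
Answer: -65555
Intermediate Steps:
Add(-305, Mul(-174, C)) = Add(-305, Mul(-174, 375)) = Add(-305, -65250) = -65555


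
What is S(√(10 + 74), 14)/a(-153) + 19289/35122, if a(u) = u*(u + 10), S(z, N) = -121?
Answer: 2234087/4109274 ≈ 0.54367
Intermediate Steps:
a(u) = u*(10 + u)
S(√(10 + 74), 14)/a(-153) + 19289/35122 = -121*(-1/(153*(10 - 153))) + 19289/35122 = -121/((-153*(-143))) + 19289*(1/35122) = -121/21879 + 19289/35122 = -121*1/21879 + 19289/35122 = -11/1989 + 19289/35122 = 2234087/4109274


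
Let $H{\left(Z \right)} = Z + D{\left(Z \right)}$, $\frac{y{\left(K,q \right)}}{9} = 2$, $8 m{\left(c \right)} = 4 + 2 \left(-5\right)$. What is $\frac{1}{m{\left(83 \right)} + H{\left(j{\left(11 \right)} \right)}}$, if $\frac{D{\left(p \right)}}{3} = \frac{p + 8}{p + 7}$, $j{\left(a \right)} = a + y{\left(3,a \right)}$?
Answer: $\frac{3}{94} \approx 0.031915$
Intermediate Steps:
$m{\left(c \right)} = - \frac{3}{4}$ ($m{\left(c \right)} = \frac{4 + 2 \left(-5\right)}{8} = \frac{4 - 10}{8} = \frac{1}{8} \left(-6\right) = - \frac{3}{4}$)
$y{\left(K,q \right)} = 18$ ($y{\left(K,q \right)} = 9 \cdot 2 = 18$)
$j{\left(a \right)} = 18 + a$ ($j{\left(a \right)} = a + 18 = 18 + a$)
$D{\left(p \right)} = \frac{3 \left(8 + p\right)}{7 + p}$ ($D{\left(p \right)} = 3 \frac{p + 8}{p + 7} = 3 \frac{8 + p}{7 + p} = \frac{3 \left(8 + p\right)}{7 + p}$)
$H{\left(Z \right)} = Z + \frac{3 \left(8 + Z\right)}{7 + Z}$
$\frac{1}{m{\left(83 \right)} + H{\left(j{\left(11 \right)} \right)}} = \frac{1}{- \frac{3}{4} + \frac{24 + \left(18 + 11\right)^{2} + 10 \left(18 + 11\right)}{7 + \left(18 + 11\right)}} = \frac{1}{- \frac{3}{4} + \frac{24 + 29^{2} + 10 \cdot 29}{7 + 29}} = \frac{1}{- \frac{3}{4} + \frac{24 + 841 + 290}{36}} = \frac{1}{- \frac{3}{4} + \frac{1}{36} \cdot 1155} = \frac{1}{- \frac{3}{4} + \frac{385}{12}} = \frac{1}{\frac{94}{3}} = \frac{3}{94}$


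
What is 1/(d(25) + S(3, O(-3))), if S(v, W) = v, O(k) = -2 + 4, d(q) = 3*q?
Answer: 1/78 ≈ 0.012821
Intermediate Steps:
O(k) = 2
1/(d(25) + S(3, O(-3))) = 1/(3*25 + 3) = 1/(75 + 3) = 1/78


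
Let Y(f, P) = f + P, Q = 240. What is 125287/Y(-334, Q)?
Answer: -125287/94 ≈ -1332.8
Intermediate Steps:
Y(f, P) = P + f
125287/Y(-334, Q) = 125287/(240 - 334) = 125287/(-94) = 125287*(-1/94) = -125287/94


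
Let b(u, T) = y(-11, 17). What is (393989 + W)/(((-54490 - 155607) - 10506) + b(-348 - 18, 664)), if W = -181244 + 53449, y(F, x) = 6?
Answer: -266194/220597 ≈ -1.2067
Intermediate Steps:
b(u, T) = 6
W = -127795
(393989 + W)/(((-54490 - 155607) - 10506) + b(-348 - 18, 664)) = (393989 - 127795)/(((-54490 - 155607) - 10506) + 6) = 266194/((-210097 - 10506) + 6) = 266194/(-220603 + 6) = 266194/(-220597) = 266194*(-1/220597) = -266194/220597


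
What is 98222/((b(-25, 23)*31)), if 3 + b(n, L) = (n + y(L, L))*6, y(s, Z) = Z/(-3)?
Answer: -98222/6169 ≈ -15.922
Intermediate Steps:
y(s, Z) = -Z/3 (y(s, Z) = Z*(-1/3) = -Z/3)
b(n, L) = -3 - 2*L + 6*n (b(n, L) = -3 + (n - L/3)*6 = -3 + (-2*L + 6*n) = -3 - 2*L + 6*n)
98222/((b(-25, 23)*31)) = 98222/(((-3 - 2*23 + 6*(-25))*31)) = 98222/(((-3 - 46 - 150)*31)) = 98222/((-199*31)) = 98222/(-6169) = 98222*(-1/6169) = -98222/6169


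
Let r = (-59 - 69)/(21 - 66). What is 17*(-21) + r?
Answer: -15937/45 ≈ -354.16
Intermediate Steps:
r = 128/45 (r = -128/(-45) = -128*(-1/45) = 128/45 ≈ 2.8444)
17*(-21) + r = 17*(-21) + 128/45 = -357 + 128/45 = -15937/45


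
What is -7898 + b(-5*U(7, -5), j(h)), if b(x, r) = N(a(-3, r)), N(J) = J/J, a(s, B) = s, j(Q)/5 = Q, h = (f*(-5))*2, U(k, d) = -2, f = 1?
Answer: -7897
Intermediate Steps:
h = -10 (h = (1*(-5))*2 = -5*2 = -10)
j(Q) = 5*Q
N(J) = 1
b(x, r) = 1
-7898 + b(-5*U(7, -5), j(h)) = -7898 + 1 = -7897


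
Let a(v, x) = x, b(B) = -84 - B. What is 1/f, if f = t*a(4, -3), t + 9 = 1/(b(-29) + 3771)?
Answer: 3716/100329 ≈ 0.037038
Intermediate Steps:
t = -33443/3716 (t = -9 + 1/((-84 - 1*(-29)) + 3771) = -9 + 1/((-84 + 29) + 3771) = -9 + 1/(-55 + 3771) = -9 + 1/3716 = -33443/3716 ≈ -8.9997)
f = 100329/3716 (f = -33443/3716*(-3) = 100329/3716 ≈ 26.999)
1/f = 1/(100329/3716) = 3716/100329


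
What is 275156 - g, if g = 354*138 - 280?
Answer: 226584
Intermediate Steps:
g = 48572 (g = 48852 - 280 = 48572)
275156 - g = 275156 - 1*48572 = 275156 - 48572 = 226584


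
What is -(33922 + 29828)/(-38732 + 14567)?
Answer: 4250/1611 ≈ 2.6381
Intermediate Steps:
-(33922 + 29828)/(-38732 + 14567) = -63750/(-24165) = -63750*(-1)/24165 = -1*(-4250/1611) = 4250/1611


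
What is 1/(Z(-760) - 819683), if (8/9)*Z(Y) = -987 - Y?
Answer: -8/6559507 ≈ -1.2196e-6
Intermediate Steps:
Z(Y) = -8883/8 - 9*Y/8 (Z(Y) = 9*(-987 - Y)/8 = -8883/8 - 9*Y/8)
1/(Z(-760) - 819683) = 1/((-8883/8 - 9/8*(-760)) - 819683) = 1/((-8883/8 + 855) - 819683) = 1/(-2043/8 - 819683) = 1/(-6559507/8) = -8/6559507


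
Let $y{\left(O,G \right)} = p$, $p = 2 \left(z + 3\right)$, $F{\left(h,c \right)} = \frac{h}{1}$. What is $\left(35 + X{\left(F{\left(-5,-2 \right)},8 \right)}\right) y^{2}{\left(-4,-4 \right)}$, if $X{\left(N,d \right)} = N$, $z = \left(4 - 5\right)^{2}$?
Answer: $1920$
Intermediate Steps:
$F{\left(h,c \right)} = h$ ($F{\left(h,c \right)} = h 1 = h$)
$z = 1$ ($z = \left(-1\right)^{2} = 1$)
$p = 8$ ($p = 2 \left(1 + 3\right) = 2 \cdot 4 = 8$)
$y{\left(O,G \right)} = 8$
$\left(35 + X{\left(F{\left(-5,-2 \right)},8 \right)}\right) y^{2}{\left(-4,-4 \right)} = \left(35 - 5\right) 8^{2} = 30 \cdot 64 = 1920$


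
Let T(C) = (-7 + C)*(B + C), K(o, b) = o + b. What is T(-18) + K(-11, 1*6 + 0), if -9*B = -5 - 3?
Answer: 3805/9 ≈ 422.78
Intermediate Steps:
B = 8/9 (B = -(-5 - 3)/9 = -1/9*(-8) = 8/9 ≈ 0.88889)
K(o, b) = b + o
T(C) = (-7 + C)*(8/9 + C)
T(-18) + K(-11, 1*6 + 0) = (-56/9 + (-18)**2 - 55/9*(-18)) + ((1*6 + 0) - 11) = (-56/9 + 324 + 110) + ((6 + 0) - 11) = 3850/9 + (6 - 11) = 3850/9 - 5 = 3805/9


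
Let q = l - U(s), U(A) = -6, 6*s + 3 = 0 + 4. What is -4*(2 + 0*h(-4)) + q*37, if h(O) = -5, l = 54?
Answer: 2212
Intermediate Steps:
s = ⅙ (s = -½ + (0 + 4)/6 = -½ + (⅙)*4 = -½ + ⅔ = ⅙ ≈ 0.16667)
q = 60 (q = 54 - 1*(-6) = 54 + 6 = 60)
-4*(2 + 0*h(-4)) + q*37 = -4*(2 + 0*(-5)) + 60*37 = -4*(2 + 0) + 2220 = -4*2 + 2220 = -8 + 2220 = 2212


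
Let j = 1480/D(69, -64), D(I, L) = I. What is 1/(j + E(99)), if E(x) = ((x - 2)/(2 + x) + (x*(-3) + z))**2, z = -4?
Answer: 703869/63380034184 ≈ 1.1106e-5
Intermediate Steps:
E(x) = (-4 - 3*x + (-2 + x)/(2 + x))**2 (E(x) = ((x - 2)/(2 + x) + (x*(-3) - 4))**2 = ((-2 + x)/(2 + x) + (-3*x - 4))**2 = ((-2 + x)/(2 + x) + (-4 - 3*x))**2 = (-4 - 3*x + (-2 + x)/(2 + x))**2)
j = 1480/69 ≈ 21.449
1/(j + E(99)) = 1/(1480/69 + (10 + 3*99**2 + 9*99)**2/(2 + 99)**2) = 1/(1480/69 + (10 + 3*9801 + 891)**2/101**2) = 1/(1480/69 + (10 + 29403 + 891)**2/10201) = 1/(1480/69 + (1/10201)*30304**2) = 1/(1480/69 + (1/10201)*918332416) = 1/(1480/69 + 918332416/10201) = 1/(63380034184/703869) = 703869/63380034184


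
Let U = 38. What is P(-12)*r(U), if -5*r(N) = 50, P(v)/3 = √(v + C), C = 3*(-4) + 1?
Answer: -30*I*√23 ≈ -143.88*I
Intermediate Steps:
C = -11 (C = -12 + 1 = -11)
P(v) = 3*√(-11 + v) (P(v) = 3*√(v - 11) = 3*√(-11 + v))
r(N) = -10 (r(N) = -⅕*50 = -10)
P(-12)*r(U) = (3*√(-11 - 12))*(-10) = (3*√(-23))*(-10) = (3*(I*√23))*(-10) = (3*I*√23)*(-10) = -30*I*√23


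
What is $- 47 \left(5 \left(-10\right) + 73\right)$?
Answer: $-1081$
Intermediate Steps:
$- 47 \left(5 \left(-10\right) + 73\right) = - 47 \left(-50 + 73\right) = \left(-47\right) 23 = -1081$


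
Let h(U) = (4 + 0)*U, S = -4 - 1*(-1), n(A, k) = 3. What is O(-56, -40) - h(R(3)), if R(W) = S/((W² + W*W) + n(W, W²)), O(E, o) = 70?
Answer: 494/7 ≈ 70.571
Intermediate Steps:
S = -3 (S = -4 + 1 = -3)
R(W) = -3/(3 + 2*W²) (R(W) = -3/((W² + W*W) + 3) = -3/((W² + W²) + 3) = -3/(2*W² + 3) = -3/(3 + 2*W²))
h(U) = 4*U
O(-56, -40) - h(R(3)) = 70 - 4*(-3/(3 + 2*3²)) = 70 - 4*(-3/(3 + 2*9)) = 70 - 4*(-3/(3 + 18)) = 70 - 4*(-3/21) = 70 - 4*(-3*1/21) = 70 - 4*(-1)/7 = 70 - 1*(-4/7) = 70 + 4/7 = 494/7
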